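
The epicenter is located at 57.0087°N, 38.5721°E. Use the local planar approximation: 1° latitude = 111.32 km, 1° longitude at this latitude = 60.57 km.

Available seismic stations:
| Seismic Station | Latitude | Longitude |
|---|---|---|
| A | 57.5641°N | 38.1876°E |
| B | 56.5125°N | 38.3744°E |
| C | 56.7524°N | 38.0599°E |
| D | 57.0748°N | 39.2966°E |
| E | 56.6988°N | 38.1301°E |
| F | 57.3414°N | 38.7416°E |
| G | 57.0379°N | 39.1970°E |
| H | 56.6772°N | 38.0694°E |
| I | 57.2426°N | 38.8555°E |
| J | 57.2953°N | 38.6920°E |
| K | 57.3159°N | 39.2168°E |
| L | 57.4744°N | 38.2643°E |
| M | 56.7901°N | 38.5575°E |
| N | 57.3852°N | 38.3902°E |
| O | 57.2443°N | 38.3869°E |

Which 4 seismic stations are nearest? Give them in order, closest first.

M, O, I, J

Distances from 57.0087°N, 38.5721°E:
A: √((0.5554·111.32)² + (-0.3845·60.57)²) = √(3822.593757 + 542.385206) = 66.0680 km
B: √((-0.4962·111.32)² + (-0.1977·60.57)²) = √(3051.124401 + 143.393177) = 56.5201 km
C: √((-0.2563·111.32)² + (-0.5122·60.57)²) = √(814.035993 + 962.485722) = 42.1488 km
D: √((0.0661·111.32)² + (0.7245·60.57)²) = √(54.143872 + 1925.714617) = 44.4956 km
E: √((-0.3099·111.32)² + (-0.4420·60.57)²) = √(1190.116696 + 716.736771) = 43.6675 km
F: √((0.3327·111.32)² + (0.1695·60.57)²) = √(1371.677444 + 105.403384) = 38.4328 km
G: √((0.0292·111.32)² + (0.6249·60.57)²) = √(10.566036 + 1432.637110) = 37.9895 km
H: √((-0.3315·111.32)² + (-0.5027·60.57)²) = √(1361.800411 + 927.113527) = 47.8426 km
I: √((0.2339·111.32)² + (0.2834·60.57)²) = √(677.964321 + 294.655695) = 31.1869 km
J: √((0.2866·111.32)² + (0.1199·60.57)²) = √(1017.885124 + 52.741626) = 32.7204 km
K: √((0.3072·111.32)² + (0.6447·60.57)²) = √(1169.469280 + 1524.861810) = 51.9069 km
L: √((0.4657·111.32)² + (-0.3078·60.57)²) = √(2687.564347 + 347.578079) = 55.0921 km
M: √((-0.2186·111.32)² + (-0.0146·60.57)²) = √(592.170421 + 0.782025) = 24.3506 km
N: √((0.3765·111.32)² + (-0.1819·60.57)²) = √(1756.614068 + 121.389339) = 43.3359 km
O: √((0.2356·111.32)² + (-0.1852·60.57)²) = √(687.855109 + 125.833742) = 28.5252 km
Sorted: M (24.3506 km) < O (28.5252 km) < I (31.1869 km) < J (32.7204 km) < G (37.9895 km) < F (38.4328 km) < …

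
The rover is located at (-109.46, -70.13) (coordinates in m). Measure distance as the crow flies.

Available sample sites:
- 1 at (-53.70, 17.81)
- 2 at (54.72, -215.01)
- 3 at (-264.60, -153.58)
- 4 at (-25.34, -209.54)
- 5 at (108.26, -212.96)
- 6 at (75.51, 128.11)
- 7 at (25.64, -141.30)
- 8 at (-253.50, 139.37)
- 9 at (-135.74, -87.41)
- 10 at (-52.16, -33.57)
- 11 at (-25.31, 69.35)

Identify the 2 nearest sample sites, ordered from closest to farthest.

9, 10

Distances from (-109.46, -70.13):
1: √((55.76)² + (87.94)²) = √(3109.1776 + 7733.4436) = 104.13 m
2: √((164.18)² + (-144.88)²) = √(26955.0724 + 20990.2144) = 218.96 m
3: √((-155.14)² + (-83.45)²) = √(24068.4196 + 6963.9025) = 176.16 m
4: √((84.12)² + (-139.41)²) = √(7076.1744 + 19435.1481) = 162.82 m
5: √((217.72)² + (-142.83)²) = √(47401.9984 + 20400.4089) = 260.39 m
6: √((184.97)² + (198.24)²) = √(34213.9009 + 39299.0976) = 271.13 m
7: √((135.10)² + (-71.17)²) = √(18252.0100 + 5065.1689) = 152.70 m
8: √((-144.04)² + (209.50)²) = √(20747.5216 + 43890.2500) = 254.24 m
9: √((-26.28)² + (-17.28)²) = √(690.6384 + 298.5984) = 31.45 m
10: √((57.30)² + (36.56)²) = √(3283.2900 + 1336.6336) = 67.97 m
11: √((84.15)² + (139.48)²) = √(7081.2225 + 19454.6704) = 162.90 m
Sorted: 9 (31.45 m) < 10 (67.97 m) < 1 (104.13 m) < 7 (152.70 m) < …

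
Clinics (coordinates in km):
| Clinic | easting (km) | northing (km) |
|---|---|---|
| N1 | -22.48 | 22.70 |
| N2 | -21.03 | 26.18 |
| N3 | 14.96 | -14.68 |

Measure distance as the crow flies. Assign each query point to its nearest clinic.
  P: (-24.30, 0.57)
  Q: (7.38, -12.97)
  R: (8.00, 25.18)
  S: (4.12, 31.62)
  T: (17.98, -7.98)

P at (-24.30, 0.57):
  N1: 22.20 km
  N2: 25.82 km
  N3: 42.12 km
  → nearest: N1 (22.20 km)
Q at (7.38, -12.97):
  N1: 46.52 km
  N2: 48.37 km
  N3: 7.77 km
  → nearest: N3 (7.77 km)
R at (8.00, 25.18):
  N1: 30.58 km
  N2: 29.05 km
  N3: 40.46 km
  → nearest: N2 (29.05 km)
S at (4.12, 31.62):
  N1: 28.06 km
  N2: 25.73 km
  N3: 47.55 km
  → nearest: N2 (25.73 km)
T at (17.98, -7.98):
  N1: 50.78 km
  N2: 51.85 km
  N3: 7.35 km
  → nearest: N3 (7.35 km)

P→N1; Q→N3; R→N2; S→N2; T→N3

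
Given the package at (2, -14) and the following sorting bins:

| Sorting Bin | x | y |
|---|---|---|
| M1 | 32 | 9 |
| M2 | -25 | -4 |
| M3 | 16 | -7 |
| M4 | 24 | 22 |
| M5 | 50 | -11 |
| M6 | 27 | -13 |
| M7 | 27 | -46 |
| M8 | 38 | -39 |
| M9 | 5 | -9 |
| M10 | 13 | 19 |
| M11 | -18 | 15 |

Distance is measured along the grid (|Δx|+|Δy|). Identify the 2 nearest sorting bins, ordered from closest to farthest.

Distances from (2, -14):
M1: |30| + |23| = 30 + 23 = 53
M2: |-27| + |10| = 27 + 10 = 37
M3: |14| + |7| = 14 + 7 = 21
M4: |22| + |36| = 22 + 36 = 58
M5: |48| + |3| = 48 + 3 = 51
M6: |25| + |1| = 25 + 1 = 26
M7: |25| + |-32| = 25 + 32 = 57
M8: |36| + |-25| = 36 + 25 = 61
M9: |3| + |5| = 3 + 5 = 8
M10: |11| + |33| = 11 + 33 = 44
M11: |-20| + |29| = 20 + 29 = 49
Sorted: M9 (8) < M3 (21) < M6 (26) < M2 (37) < …

M9, M3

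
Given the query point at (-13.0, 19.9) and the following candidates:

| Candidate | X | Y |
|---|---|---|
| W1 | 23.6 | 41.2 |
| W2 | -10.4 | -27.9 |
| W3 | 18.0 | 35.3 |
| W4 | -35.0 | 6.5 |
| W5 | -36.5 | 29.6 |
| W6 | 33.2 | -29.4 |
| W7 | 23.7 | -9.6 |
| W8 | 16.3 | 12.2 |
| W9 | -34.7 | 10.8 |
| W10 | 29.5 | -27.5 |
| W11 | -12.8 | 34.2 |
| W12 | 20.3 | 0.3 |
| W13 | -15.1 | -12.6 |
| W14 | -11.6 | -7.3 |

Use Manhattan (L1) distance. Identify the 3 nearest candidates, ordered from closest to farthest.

W11, W14, W9

Distances from (-13.0, 19.9):
W1: |36.6| + |21.3| = 36.6 + 21.3 = 57.9
W2: |2.6| + |-47.8| = 2.6 + 47.8 = 50.4
W3: |31.0| + |15.4| = 31.0 + 15.4 = 46.4
W4: |-22.0| + |-13.4| = 22.0 + 13.4 = 35.4
W5: |-23.5| + |9.7| = 23.5 + 9.7 = 33.2
W6: |46.2| + |-49.3| = 46.2 + 49.3 = 95.5
W7: |36.7| + |-29.5| = 36.7 + 29.5 = 66.2
W8: |29.3| + |-7.7| = 29.3 + 7.7 = 37.0
W9: |-21.7| + |-9.1| = 21.7 + 9.1 = 30.8
W10: |42.5| + |-47.4| = 42.5 + 47.4 = 89.9
W11: |0.2| + |14.3| = 0.2 + 14.3 = 14.5
W12: |33.3| + |-19.6| = 33.3 + 19.6 = 52.9
W13: |-2.1| + |-32.5| = 2.1 + 32.5 = 34.6
W14: |1.4| + |-27.2| = 1.4 + 27.2 = 28.6
Sorted: W11 (14.5) < W14 (28.6) < W9 (30.8) < W5 (33.2) < W13 (34.6) < …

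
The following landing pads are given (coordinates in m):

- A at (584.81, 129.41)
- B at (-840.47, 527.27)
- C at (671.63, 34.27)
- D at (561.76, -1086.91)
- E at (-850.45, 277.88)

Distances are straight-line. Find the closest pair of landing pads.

A and C

Pairwise distances:
A–B: 1479.77 m
A–C: 128.80 m
A–D: 1216.54 m
A–E: 1442.92 m
B–C: 1590.44 m
B–D: 2138.18 m
B–E: 249.59 m
C–D: 1126.55 m
C–E: 1541.45 m
D–E: 1963.92 m
Closest pair: A–C at 128.80 m.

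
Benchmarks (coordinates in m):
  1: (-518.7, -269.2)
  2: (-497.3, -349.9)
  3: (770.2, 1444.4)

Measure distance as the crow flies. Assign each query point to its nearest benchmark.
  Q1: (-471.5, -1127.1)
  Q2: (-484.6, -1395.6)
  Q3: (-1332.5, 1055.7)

Q1 at (-471.5, -1127.1):
  1: 859.2 m
  2: 777.6 m
  3: 2855.6 m
  → nearest: 2 (777.6 m)
Q2 at (-484.6, -1395.6):
  1: 1126.9 m
  2: 1045.8 m
  3: 3104.9 m
  → nearest: 2 (1045.8 m)
Q3 at (-1332.5, 1055.7):
  1: 1554.9 m
  2: 1635.0 m
  3: 2138.3 m
  → nearest: 1 (1554.9 m)

Q1→2; Q2→2; Q3→1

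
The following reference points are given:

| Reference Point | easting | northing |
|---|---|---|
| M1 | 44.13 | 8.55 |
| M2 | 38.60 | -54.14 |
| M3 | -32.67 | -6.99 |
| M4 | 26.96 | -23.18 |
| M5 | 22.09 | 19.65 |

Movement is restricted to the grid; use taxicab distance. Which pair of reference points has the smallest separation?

M1 and M5

Pairwise distances:
M1–M5: 33.14
M2–M4: 42.60
M4–M5: 47.70
M1–M4: 48.90
M1–M2: 68.22
M3–M4: 75.82
M3–M5: 81.40
M2–M5: 90.30
M1–M3: 92.34
M2–M3: 118.42
Closest pair: M1–M5 at 33.14.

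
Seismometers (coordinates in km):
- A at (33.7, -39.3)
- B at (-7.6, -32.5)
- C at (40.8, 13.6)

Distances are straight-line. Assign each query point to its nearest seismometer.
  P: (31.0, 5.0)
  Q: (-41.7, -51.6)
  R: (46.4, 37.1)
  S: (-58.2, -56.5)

P at (31.0, 5.0):
  A: 44.4 km
  B: 53.8 km
  C: 13.0 km
  → nearest: C (13.0 km)
Q at (-41.7, -51.6):
  A: 76.4 km
  B: 39.1 km
  C: 105.2 km
  → nearest: B (39.1 km)
R at (46.4, 37.1):
  A: 77.4 km
  B: 88.1 km
  C: 24.2 km
  → nearest: C (24.2 km)
S at (-58.2, -56.5):
  A: 93.5 km
  B: 56.0 km
  C: 121.3 km
  → nearest: B (56.0 km)

P→C; Q→B; R→C; S→B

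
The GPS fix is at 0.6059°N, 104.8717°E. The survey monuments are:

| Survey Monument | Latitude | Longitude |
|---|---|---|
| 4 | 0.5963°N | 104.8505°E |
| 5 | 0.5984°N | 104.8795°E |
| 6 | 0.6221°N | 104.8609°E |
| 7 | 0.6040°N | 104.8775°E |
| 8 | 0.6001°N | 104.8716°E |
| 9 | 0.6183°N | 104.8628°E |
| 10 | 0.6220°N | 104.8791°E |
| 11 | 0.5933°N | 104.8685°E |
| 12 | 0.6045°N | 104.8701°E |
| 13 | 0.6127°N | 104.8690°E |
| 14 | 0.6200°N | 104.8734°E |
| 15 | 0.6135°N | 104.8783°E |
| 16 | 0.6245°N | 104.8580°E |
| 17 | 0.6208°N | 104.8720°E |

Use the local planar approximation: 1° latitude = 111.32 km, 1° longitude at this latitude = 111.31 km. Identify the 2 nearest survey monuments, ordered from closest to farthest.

Distances from 0.6059°N, 104.8717°E:
4: √((-0.0096·111.32)² + (-0.0212·111.31)²) = √(1.142060 + 5.568524) = 2.5905 km
5: √((-0.0075·111.32)² + (0.0078·111.31)²) = √(0.697058 + 0.753802) = 1.2045 km
6: √((0.0162·111.32)² + (-0.0108·111.31)²) = √(3.252194 + 1.445160) = 2.1673 km
7: √((-0.0019·111.32)² + (0.0058·111.31)²) = √(0.044736 + 0.416797) = 0.6794 km
8: √((-0.0058·111.32)² + (-0.0001·111.31)²) = √(0.416872 + 0.000124) = 0.6458 km
9: √((0.0124·111.32)² + (-0.0089·111.31)²) = √(1.905416 + 0.981405) = 1.6991 km
10: √((0.0161·111.32)² + (0.0074·111.31)²) = √(3.212167 + 0.678472) = 1.9725 km
11: √((-0.0126·111.32)² + (-0.0032·111.31)²) = √(1.967377 + 0.126873) = 1.4472 km
12: √((-0.0014·111.32)² + (-0.0016·111.31)²) = √(0.024289 + 0.031718) = 0.2367 km
13: √((0.0068·111.32)² + (-0.0027·111.31)²) = √(0.573013 + 0.090322) = 0.8145 km
14: √((0.0141·111.32)² + (0.0017·111.31)²) = √(2.463682 + 0.035807) = 1.5810 km
15: √((0.0076·111.32)² + (0.0066·111.31)²) = √(0.715770 + 0.539705) = 1.1205 km
16: √((0.0186·111.32)² + (-0.0137·111.31)²) = √(4.287186 + 2.325463) = 2.5715 km
17: √((0.0149·111.32)² + (0.0003·111.31)²) = √(2.751180 + 0.001115) = 1.6590 km
Sorted: 12 (0.2367 km) < 8 (0.6458 km) < 7 (0.6794 km) < 13 (0.8145 km) < …

12, 8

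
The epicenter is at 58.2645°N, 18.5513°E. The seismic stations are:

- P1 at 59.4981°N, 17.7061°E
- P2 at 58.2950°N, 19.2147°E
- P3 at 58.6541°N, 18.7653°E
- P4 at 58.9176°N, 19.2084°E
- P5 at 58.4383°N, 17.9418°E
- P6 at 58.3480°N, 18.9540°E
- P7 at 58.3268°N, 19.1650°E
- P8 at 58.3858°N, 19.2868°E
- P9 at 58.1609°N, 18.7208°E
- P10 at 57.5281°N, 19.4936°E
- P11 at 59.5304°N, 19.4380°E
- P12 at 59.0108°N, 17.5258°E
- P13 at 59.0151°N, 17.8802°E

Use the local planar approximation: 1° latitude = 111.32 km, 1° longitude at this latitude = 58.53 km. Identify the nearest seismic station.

P9

Distances from 58.2645°N, 18.5513°E:
P1: √((1.2336·111.32)² + (-0.8452·58.53)²) = √(18857.977652 + 2447.236971) = 145.9631 km
P2: √((0.0305·111.32)² + (0.6634·58.53)²) = √(11.527790 + 1507.675865) = 38.9770 km
P3: √((0.3896·111.32)² + (0.2140·58.53)²) = √(1880.980493 + 156.886146) = 45.1427 km
P4: √((0.6531·111.32)² + (0.6571·58.53)²) = √(5285.739586 + 1479.176446) = 82.2491 km
P5: √((0.1738·111.32)² + (-0.6095·58.53)²) = √(374.322506 + 1272.636773) = 40.5827 km
P6: √((0.0835·111.32)² + (0.4027·58.53)²) = √(86.401115 + 555.546361) = 25.3367 km
P7: √((0.0623·111.32)² + (0.6137·58.53)²) = √(48.097498 + 1290.236414) = 36.5832 km
P8: √((0.1213·111.32)² + (0.7355·58.53)²) = √(182.334142 + 1853.200473) = 45.1169 km
P9: √((-0.1036·111.32)² + (0.1695·58.53)²) = √(133.004369 + 98.422967) = 15.2127 km
P10: √((-0.7364·111.32)² + (0.9423·58.53)²) = √(6720.072446 + 3041.833444) = 98.8024 km
P11: √((1.2659·111.32)² + (0.8867·58.53)²) = √(19858.443018 + 2693.459596) = 150.1729 km
P12: √((0.7463·111.32)² + (-1.0255·58.53)²) = √(6901.973358 + 3602.702307) = 102.4923 km
P13: √((0.7506·111.32)² + (-0.6711·58.53)²) = √(6981.737489 + 1542.877785) = 92.3288 km
Minimum: P9 at 15.2127 km.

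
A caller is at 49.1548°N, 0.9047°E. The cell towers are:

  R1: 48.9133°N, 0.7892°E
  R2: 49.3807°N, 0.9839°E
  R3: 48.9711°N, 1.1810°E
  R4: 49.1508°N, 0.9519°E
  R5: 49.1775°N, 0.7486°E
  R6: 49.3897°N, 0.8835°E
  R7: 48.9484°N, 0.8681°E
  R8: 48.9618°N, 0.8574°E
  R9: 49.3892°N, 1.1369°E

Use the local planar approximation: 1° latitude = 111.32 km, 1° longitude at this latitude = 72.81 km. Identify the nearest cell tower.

Distances from 49.1548°N, 0.9047°E:
R1: 28.1684 km
R2: 25.7999 km
R3: 28.6861 km
R4: 3.4654 km
R5: 11.6432 km
R6: 26.1946 km
R7: 23.1305 km
R8: 21.7590 km
R9: 31.0917 km
Minimum: R4 at 3.4654 km.

R4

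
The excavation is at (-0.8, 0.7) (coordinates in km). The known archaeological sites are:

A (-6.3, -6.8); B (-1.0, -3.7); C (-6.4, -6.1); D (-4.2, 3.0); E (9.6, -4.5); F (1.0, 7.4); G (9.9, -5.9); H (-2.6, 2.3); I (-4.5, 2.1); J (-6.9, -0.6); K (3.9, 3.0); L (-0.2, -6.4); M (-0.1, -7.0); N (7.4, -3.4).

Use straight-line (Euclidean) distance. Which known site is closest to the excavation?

Distances from (-0.8, 0.7):
A: √((-5.5)² + (-7.5)²) = √(30.250 + 56.250) = 9.3 km
B: √((-0.2)² + (-4.4)²) = √(0.040 + 19.360) = 4.4 km
C: √((-5.6)² + (-6.8)²) = √(31.360 + 46.240) = 8.8 km
D: √((-3.4)² + (2.3)²) = √(11.560 + 5.290) = 4.1 km
E: √((10.4)² + (-5.2)²) = √(108.160 + 27.040) = 11.6 km
F: √((1.8)² + (6.7)²) = √(3.240 + 44.890) = 6.9 km
G: √((10.7)² + (-6.6)²) = √(114.490 + 43.560) = 12.6 km
H: √((-1.8)² + (1.6)²) = √(3.240 + 2.560) = 2.4 km
I: √((-3.7)² + (1.4)²) = √(13.690 + 1.960) = 4.0 km
J: √((-6.1)² + (-1.3)²) = √(37.210 + 1.690) = 6.2 km
K: √((4.7)² + (2.3)²) = √(22.090 + 5.290) = 5.2 km
L: √((0.6)² + (-7.1)²) = √(0.360 + 50.410) = 7.1 km
M: √((0.7)² + (-7.7)²) = √(0.490 + 59.290) = 7.7 km
N: √((8.2)² + (-4.1)²) = √(67.240 + 16.810) = 9.2 km
Minimum: H at 2.4 km.

H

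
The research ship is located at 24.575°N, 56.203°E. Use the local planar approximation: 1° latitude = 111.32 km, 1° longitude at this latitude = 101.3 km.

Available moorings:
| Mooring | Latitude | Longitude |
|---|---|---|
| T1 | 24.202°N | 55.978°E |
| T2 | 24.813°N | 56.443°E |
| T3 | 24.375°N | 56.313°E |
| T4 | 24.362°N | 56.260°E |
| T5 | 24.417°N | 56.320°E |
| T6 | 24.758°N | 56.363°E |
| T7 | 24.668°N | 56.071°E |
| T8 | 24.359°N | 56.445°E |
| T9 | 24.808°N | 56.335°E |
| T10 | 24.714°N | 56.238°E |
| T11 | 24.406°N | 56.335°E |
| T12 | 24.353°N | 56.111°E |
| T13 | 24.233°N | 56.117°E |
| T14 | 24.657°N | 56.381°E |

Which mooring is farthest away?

Distances from 24.575°N, 56.203°E:
T1: √((-0.373·111.32)² + (-0.225·101.3)²) = √(1724.10638 + 519.49806) = 47.367 km
T2: √((0.238·111.32)² + (0.240·101.3)²) = √(701.94051 + 591.07334) = 35.959 km
T3: √((-0.200·111.32)² + (0.110·101.3)²) = √(495.68570 + 124.16645) = 24.897 km
T4: √((-0.213·111.32)² + (0.057·101.3)²) = √(562.21911 + 33.34023) = 24.404 km
T5: √((-0.158·111.32)² + (0.117·101.3)²) = √(309.35744 + 140.47227) = 21.209 km
T6: √((0.183·111.32)² + (0.160·101.3)²) = √(415.00046 + 262.69926) = 26.033 km
T7: √((0.093·111.32)² + (-0.132·101.3)²) = √(107.17964 + 178.79969) = 16.911 km
T8: √((-0.216·111.32)² + (0.242·101.3)²) = √(578.16780 + 600.96561) = 34.339 km
T9: √((0.233·111.32)² + (0.132·101.3)²) = √(672.75702 + 178.79969) = 29.181 km
T10: √((0.139·111.32)² + (0.035·101.3)²) = √(239.42858 + 12.57057) = 15.874 km
T11: √((-0.169·111.32)² + (0.132·101.3)²) = √(353.93198 + 178.79969) = 23.081 km
T12: √((-0.222·111.32)² + (-0.092·101.3)²) = √(610.73435 + 86.85494) = 26.412 km
T13: √((-0.342·111.32)² + (-0.086·101.3)²) = √(1449.43454 + 75.89546) = 39.055 km
T14: √((0.082·111.32)² + (0.178·101.3)²) = √(83.32477 + 325.13139) = 20.210 km
Maximum: T1 at 47.367 km.

T1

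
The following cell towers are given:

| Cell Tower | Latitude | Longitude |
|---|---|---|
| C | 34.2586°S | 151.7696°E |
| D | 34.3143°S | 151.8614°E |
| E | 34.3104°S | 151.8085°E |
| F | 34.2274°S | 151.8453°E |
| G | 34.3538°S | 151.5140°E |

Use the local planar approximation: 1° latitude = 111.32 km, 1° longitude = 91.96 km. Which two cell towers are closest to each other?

Pairwise distances:
C–D: 10.4744 km
C–E: 6.7859 km
C–F: 7.7797 km
C–G: 25.7836 km
D–E: 4.8840 km
D–F: 9.7864 km
D–G: 32.2481 km
E–F: 9.8398 km
E–G: 27.5098 km
F–G: 33.5587 km
Closest pair: D–E at 4.8840 km.

D and E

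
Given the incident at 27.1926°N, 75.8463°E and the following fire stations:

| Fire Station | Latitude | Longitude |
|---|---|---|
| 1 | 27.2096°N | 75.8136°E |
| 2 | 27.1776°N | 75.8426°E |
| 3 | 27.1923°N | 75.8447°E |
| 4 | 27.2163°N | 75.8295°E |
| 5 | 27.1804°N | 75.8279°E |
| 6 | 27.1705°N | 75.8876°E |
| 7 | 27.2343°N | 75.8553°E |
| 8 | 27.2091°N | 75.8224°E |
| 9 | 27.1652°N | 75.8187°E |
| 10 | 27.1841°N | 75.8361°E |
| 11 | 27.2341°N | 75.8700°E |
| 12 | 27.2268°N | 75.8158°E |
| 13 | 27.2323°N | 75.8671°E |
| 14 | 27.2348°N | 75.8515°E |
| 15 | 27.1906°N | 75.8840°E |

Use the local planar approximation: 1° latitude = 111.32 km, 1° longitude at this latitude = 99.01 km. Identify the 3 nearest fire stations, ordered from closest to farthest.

3, 10, 2

Distances from 27.1926°N, 75.8463°E:
1: √((0.0170·111.32)² + (-0.0327·99.01)²) = √(3.581329 + 10.482229) = 3.7501 km
2: √((-0.0150·111.32)² + (-0.0037·99.01)²) = √(2.788232 + 0.134203) = 1.7095 km
3: √((-0.0003·111.32)² + (-0.0016·99.01)²) = √(0.001115 + 0.025096) = 0.1619 km
4: √((0.0237·111.32)² + (-0.0168·99.01)²) = √(6.960542 + 2.766793) = 3.1189 km
5: √((-0.0122·111.32)² + (-0.0184·99.01)²) = √(1.844446 + 3.318897) = 2.2723 km
6: √((-0.0221·111.32)² + (0.0413·99.01)²) = √(6.052446 + 16.720845) = 4.7721 km
7: √((0.0417·111.32)² + (0.0090·99.01)²) = √(21.548572 + 0.794041) = 4.7268 km
8: √((0.0165·111.32)² + (-0.0239·99.01)²) = √(3.373761 + 5.599560) = 2.9956 km
9: √((-0.0274·111.32)² + (-0.0276·99.01)²) = √(9.303525 + 7.467518) = 4.0952 km
10: √((-0.0085·111.32)² + (-0.0102·99.01)²) = √(0.895332 + 1.019902) = 1.3839 km
11: √((0.0415·111.32)² + (0.0237·99.01)²) = √(21.342367 + 5.506236) = 5.1816 km
12: √((0.0342·111.32)² + (-0.0305·99.01)²) = √(14.494345 + 9.119222) = 4.8594 km
13: √((0.0397·111.32)² + (0.0208·99.01)²) = √(19.531132 + 4.241161) = 4.8757 km
14: √((0.0422·111.32)² + (0.0052·99.01)²) = √(22.068423 + 0.265073) = 4.7258 km
15: √((-0.0020·111.32)² + (0.0377·99.01)²) = √(0.049569 + 13.932878) = 3.7393 km
Sorted: 3 (0.1619 km) < 10 (1.3839 km) < 2 (1.7095 km) < 5 (2.2723 km) < 8 (2.9956 km) < …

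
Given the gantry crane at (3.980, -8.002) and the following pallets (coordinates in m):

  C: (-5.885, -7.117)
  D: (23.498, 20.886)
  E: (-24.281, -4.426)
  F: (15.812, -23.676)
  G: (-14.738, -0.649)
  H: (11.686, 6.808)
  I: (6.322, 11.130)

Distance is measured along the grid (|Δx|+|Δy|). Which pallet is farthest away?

D

Distances from (3.980, -8.002):
C: |-9.865| + |0.885| = 9.865 + 0.885 = 10.750 m
D: |19.518| + |28.888| = 19.518 + 28.888 = 48.406 m
E: |-28.261| + |3.576| = 28.261 + 3.576 = 31.837 m
F: |11.832| + |-15.674| = 11.832 + 15.674 = 27.506 m
G: |-18.718| + |7.353| = 18.718 + 7.353 = 26.071 m
H: |7.706| + |14.810| = 7.706 + 14.810 = 22.516 m
I: |2.342| + |19.132| = 2.342 + 19.132 = 21.474 m
Maximum: D at 48.406 m.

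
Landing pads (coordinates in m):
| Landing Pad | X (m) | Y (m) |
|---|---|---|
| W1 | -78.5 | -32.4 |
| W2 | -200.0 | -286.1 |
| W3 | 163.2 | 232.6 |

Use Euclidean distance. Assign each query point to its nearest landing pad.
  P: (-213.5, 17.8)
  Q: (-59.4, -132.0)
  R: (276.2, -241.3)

P at (-213.5, 17.8):
  W1: 144.0 m
  W2: 304.2 m
  W3: 433.6 m
  → nearest: W1 (144.0 m)
Q at (-59.4, -132.0):
  W1: 101.4 m
  W2: 208.6 m
  W3: 427.2 m
  → nearest: W1 (101.4 m)
R at (276.2, -241.3):
  W1: 411.6 m
  W2: 478.3 m
  W3: 487.2 m
  → nearest: W1 (411.6 m)

P→W1; Q→W1; R→W1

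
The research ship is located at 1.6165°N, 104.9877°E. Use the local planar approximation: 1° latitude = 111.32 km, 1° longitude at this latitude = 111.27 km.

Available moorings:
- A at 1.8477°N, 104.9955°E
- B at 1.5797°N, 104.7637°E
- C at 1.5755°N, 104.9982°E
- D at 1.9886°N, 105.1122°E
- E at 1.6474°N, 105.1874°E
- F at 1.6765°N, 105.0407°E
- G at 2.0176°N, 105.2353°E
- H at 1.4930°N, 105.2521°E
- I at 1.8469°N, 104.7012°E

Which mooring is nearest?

C

Distances from 1.6165°N, 104.9877°E:
A: 25.7518 km
B: 25.2589 km
C: 4.7113 km
D: 43.6773 km
E: 22.4853 km
F: 8.9101 km
G: 52.4661 km
H: 32.4736 km
I: 40.9156 km
Minimum: C at 4.7113 km.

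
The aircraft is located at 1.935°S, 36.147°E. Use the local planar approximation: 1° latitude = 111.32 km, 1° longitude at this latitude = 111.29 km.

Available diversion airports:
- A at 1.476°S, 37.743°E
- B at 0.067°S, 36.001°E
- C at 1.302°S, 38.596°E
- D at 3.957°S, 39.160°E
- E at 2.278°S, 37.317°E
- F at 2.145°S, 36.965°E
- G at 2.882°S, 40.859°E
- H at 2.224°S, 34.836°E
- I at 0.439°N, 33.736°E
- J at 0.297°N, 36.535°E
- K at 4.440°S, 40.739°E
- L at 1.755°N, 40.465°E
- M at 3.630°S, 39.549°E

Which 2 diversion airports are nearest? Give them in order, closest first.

F, E

Distances from 1.935°S, 36.147°E:
A: 184.822 km
B: 208.580 km
C: 281.511 km
D: 403.859 km
E: 135.692 km
F: 93.989 km
G: 534.890 km
H: 149.406 km
I: 376.612 km
J: 252.190 km
K: 582.174 km
L: 632.188 km
M: 423.022 km
Sorted: F (93.989 km) < E (135.692 km) < H (149.406 km) < A (184.822 km) < …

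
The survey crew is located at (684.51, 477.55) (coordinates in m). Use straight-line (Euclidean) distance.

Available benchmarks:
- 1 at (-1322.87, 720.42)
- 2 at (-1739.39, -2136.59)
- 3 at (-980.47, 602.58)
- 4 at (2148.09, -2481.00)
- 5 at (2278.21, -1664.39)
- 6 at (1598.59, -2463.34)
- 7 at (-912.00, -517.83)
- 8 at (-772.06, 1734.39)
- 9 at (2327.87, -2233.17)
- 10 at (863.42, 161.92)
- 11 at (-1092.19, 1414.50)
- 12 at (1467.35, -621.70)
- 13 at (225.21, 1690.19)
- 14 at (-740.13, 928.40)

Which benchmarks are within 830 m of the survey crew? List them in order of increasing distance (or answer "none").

10

Distances from (684.51, 477.55):
1: √((-2007.38)² + (242.87)²) = √(4029574.4644 + 58985.8369) = 2022.02 m
2: √((-2423.90)² + (-2614.14)²) = √(5875291.2100 + 6833727.9396) = 3564.97 m
3: √((-1664.98)² + (125.03)²) = √(2772158.4004 + 15632.5009) = 1669.67 m
4: √((1463.58)² + (-2958.55)²) = √(2142066.4164 + 8753018.1025) = 3300.77 m
5: √((1593.70)² + (-2141.94)²) = √(2539879.6900 + 4587906.9636) = 2669.79 m
6: √((914.08)² + (-2940.89)²) = √(835542.2464 + 8648833.9921) = 3079.67 m
7: √((-1596.51)² + (-995.38)²) = √(2548844.1801 + 990781.3444) = 1881.39 m
8: √((-1456.57)² + (1256.84)²) = √(2121596.1649 + 1579646.7856) = 1923.86 m
9: √((1643.36)² + (-2710.72)²) = √(2700632.0896 + 7348002.9184) = 3169.96 m
10: √((178.91)² + (-315.63)²) = √(32008.7881 + 99622.2969) = 362.81 m
11: √((-1776.70)² + (936.95)²) = √(3156662.8900 + 877875.3025) = 2008.62 m
12: √((782.84)² + (-1099.25)²) = √(612838.4656 + 1208350.5625) = 1349.51 m
13: √((-459.30)² + (1212.64)²) = √(210956.4900 + 1470495.7696) = 1296.71 m
14: √((-1424.64)² + (450.85)²) = √(2029599.1296 + 203265.7225) = 1494.28 m
Threshold 830 m: 10 (362.81 m) is within range.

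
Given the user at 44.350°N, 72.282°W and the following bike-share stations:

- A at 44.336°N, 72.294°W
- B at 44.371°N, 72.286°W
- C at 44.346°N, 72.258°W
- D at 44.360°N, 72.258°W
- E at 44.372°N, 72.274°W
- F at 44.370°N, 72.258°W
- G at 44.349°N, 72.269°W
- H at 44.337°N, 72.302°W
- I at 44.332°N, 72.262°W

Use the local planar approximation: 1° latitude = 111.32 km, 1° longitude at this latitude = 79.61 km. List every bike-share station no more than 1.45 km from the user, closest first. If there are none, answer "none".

Distances from 44.350°N, 72.282°W:
A: 1.828 km
B: 2.359 km
C: 1.962 km
D: 2.211 km
E: 2.530 km
F: 2.934 km
G: 1.041 km
H: 2.152 km
I: 2.559 km
Threshold 1.45 km: G (1.041 km) is within range.

G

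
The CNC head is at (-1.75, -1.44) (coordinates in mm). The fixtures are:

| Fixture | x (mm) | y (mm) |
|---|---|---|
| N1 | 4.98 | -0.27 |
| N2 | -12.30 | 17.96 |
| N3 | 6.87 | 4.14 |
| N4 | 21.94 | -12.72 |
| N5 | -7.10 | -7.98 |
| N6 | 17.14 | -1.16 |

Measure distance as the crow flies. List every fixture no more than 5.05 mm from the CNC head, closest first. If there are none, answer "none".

Distances from (-1.75, -1.44):
N1: √((6.73)² + (1.17)²) = √(45.2929 + 1.3689) = 6.83 mm
N2: √((-10.55)² + (19.40)²) = √(111.3025 + 376.3600) = 22.08 mm
N3: √((8.62)² + (5.58)²) = √(74.3044 + 31.1364) = 10.27 mm
N4: √((23.69)² + (-11.28)²) = √(561.2161 + 127.2384) = 26.24 mm
N5: √((-5.35)² + (-6.54)²) = √(28.6225 + 42.7716) = 8.45 mm
N6: √((18.89)² + (0.28)²) = √(356.8321 + 0.0784) = 18.89 mm
Threshold 5.05 mm: none within range.

none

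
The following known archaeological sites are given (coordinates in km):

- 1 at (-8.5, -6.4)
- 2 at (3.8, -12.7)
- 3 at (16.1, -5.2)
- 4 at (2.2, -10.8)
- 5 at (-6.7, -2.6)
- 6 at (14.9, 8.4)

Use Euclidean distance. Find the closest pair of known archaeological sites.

2 and 4

Pairwise distances:
1–2: 13.8 km
1–3: 24.6 km
1–4: 11.6 km
1–5: 4.2 km
1–6: 27.7 km
2–3: 14.4 km
2–4: 2.5 km
2–5: 14.6 km
2–6: 23.8 km
3–4: 15.0 km
3–5: 22.9 km
3–6: 13.7 km
4–5: 12.1 km
4–6: 23.0 km
5–6: 24.2 km
Closest pair: 2–4 at 2.5 km.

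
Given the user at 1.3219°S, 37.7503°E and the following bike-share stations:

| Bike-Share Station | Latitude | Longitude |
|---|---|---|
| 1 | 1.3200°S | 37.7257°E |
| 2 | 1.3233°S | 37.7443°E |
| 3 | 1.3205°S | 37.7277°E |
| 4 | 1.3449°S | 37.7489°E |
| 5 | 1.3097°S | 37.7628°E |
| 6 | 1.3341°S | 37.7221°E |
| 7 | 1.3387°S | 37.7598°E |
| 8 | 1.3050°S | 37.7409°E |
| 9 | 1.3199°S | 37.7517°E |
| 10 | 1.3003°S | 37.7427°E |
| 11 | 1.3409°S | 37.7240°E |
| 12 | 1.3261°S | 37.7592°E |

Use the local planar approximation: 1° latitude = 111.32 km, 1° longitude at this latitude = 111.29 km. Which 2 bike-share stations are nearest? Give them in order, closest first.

Distances from 1.3219°S, 37.7503°E:
1: 2.7459 km
2: 0.6857 km
3: 2.5200 km
4: 2.5651 km
5: 1.9441 km
6: 3.4196 km
7: 2.1483 km
8: 2.1526 km
9: 0.2717 km
10: 2.5489 km
11: 3.6112 km
12: 1.0953 km
Sorted: 9 (0.2717 km) < 2 (0.6857 km) < 12 (1.0953 km) < 5 (1.9441 km) < …

9, 2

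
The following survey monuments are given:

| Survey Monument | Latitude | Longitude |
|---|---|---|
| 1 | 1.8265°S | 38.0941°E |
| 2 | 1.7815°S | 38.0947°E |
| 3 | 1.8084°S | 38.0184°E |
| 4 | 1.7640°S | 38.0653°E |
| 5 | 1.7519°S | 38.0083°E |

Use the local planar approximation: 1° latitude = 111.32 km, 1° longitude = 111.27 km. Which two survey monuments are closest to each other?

Pairwise distances:
1–2: 5.0098 km
1–3: 8.6608 km
1–4: 7.6600 km
1–5: 12.6534 km
2–3: 9.0025 km
2–4: 3.8075 km
2–5: 10.1627 km
3–4: 7.1877 km
3–5: 6.3892 km
4–5: 6.4838 km
Closest pair: 2–4 at 3.8075 km.

2 and 4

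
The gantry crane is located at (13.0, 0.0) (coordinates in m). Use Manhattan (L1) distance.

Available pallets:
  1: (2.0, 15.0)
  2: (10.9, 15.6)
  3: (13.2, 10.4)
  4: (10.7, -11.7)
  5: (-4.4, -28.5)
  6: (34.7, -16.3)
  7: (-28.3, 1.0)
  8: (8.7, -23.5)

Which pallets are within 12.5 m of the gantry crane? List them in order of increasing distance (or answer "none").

Distances from (13.0, 0.0):
1: |-11.0| + |15.0| = 11.0 + 15.0 = 26.0 m
2: |-2.1| + |15.6| = 2.1 + 15.6 = 17.7 m
3: |0.2| + |10.4| = 0.2 + 10.4 = 10.6 m
4: |-2.3| + |-11.7| = 2.3 + 11.7 = 14.0 m
5: |-17.4| + |-28.5| = 17.4 + 28.5 = 45.9 m
6: |21.7| + |-16.3| = 21.7 + 16.3 = 38.0 m
7: |-41.3| + |1.0| = 41.3 + 1.0 = 42.3 m
8: |-4.3| + |-23.5| = 4.3 + 23.5 = 27.8 m
Threshold 12.5 m: 3 (10.6 m) is within range.

3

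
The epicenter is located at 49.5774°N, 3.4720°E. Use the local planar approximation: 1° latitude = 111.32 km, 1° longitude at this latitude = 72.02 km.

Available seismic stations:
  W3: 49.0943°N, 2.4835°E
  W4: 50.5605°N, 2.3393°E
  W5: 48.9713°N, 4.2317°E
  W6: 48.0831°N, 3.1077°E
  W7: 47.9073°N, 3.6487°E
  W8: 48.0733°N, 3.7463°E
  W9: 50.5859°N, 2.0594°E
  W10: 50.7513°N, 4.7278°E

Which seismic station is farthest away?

Distances from 49.5774°N, 3.4720°E:
W3: 89.2212 km
W4: 136.4978 km
W5: 86.8673 km
W6: 168.4019 km
W7: 186.3506 km
W8: 168.5978 km
W9: 151.5051 km
W10: 158.9238 km
Maximum: W7 at 186.3506 km.

W7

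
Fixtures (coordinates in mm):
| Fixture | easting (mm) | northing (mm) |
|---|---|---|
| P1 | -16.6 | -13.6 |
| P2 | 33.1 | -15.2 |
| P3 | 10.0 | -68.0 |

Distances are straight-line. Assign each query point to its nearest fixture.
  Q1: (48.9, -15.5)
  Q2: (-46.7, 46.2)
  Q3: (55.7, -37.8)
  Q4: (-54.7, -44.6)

Q1 at (48.9, -15.5):
  P1: 65.5 mm
  P2: 15.8 mm
  P3: 65.3 mm
  → nearest: P2 (15.8 mm)
Q2 at (-46.7, 46.2):
  P1: 66.9 mm
  P2: 100.7 mm
  P3: 127.5 mm
  → nearest: P1 (66.9 mm)
Q3 at (55.7, -37.8):
  P1: 76.2 mm
  P2: 32.0 mm
  P3: 54.8 mm
  → nearest: P2 (32.0 mm)
Q4 at (-54.7, -44.6):
  P1: 49.1 mm
  P2: 92.6 mm
  P3: 68.8 mm
  → nearest: P1 (49.1 mm)

Q1→P2; Q2→P1; Q3→P2; Q4→P1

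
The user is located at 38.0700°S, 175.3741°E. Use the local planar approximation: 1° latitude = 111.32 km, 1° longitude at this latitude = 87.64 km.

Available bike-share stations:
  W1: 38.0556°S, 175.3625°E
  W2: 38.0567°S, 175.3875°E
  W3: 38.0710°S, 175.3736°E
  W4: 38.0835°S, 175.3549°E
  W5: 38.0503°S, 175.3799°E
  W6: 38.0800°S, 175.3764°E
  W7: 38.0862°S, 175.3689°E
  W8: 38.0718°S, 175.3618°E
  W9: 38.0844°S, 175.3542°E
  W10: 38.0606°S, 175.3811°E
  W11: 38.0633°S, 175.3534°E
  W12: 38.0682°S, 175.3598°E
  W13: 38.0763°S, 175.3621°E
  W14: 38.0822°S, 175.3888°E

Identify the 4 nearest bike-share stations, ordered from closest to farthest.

W3, W8, W6, W10

Distances from 38.0700°S, 175.3741°E:
W1: 1.8982 km
W2: 1.8898 km
W3: 0.1196 km
W4: 2.2561 km
W5: 2.2511 km
W6: 1.1313 km
W7: 1.8601 km
W8: 1.0964 km
W9: 2.3688 km
W10: 1.2130 km
W11: 1.9615 km
W12: 1.2692 km
W13: 1.2641 km
W14: 1.8719 km
Sorted: W3 (0.1196 km) < W8 (1.0964 km) < W6 (1.1313 km) < W10 (1.2130 km) < W13 (1.2641 km) < W12 (1.2692 km) < …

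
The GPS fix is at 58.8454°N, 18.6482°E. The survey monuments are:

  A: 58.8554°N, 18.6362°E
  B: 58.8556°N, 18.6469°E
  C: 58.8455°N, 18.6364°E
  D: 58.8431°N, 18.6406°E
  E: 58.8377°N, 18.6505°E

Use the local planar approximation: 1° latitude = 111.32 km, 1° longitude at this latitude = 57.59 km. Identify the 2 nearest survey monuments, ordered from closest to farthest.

D, C

Distances from 58.8454°N, 18.6482°E:
A: √((0.0100·111.32)² + (-0.0120·57.59)²) = √(1.239214 + 0.477592) = 1.3103 km
B: √((0.0102·111.32)² + (-0.0013·57.59)²) = √(1.289278 + 0.005605) = 1.1379 km
C: √((0.0001·111.32)² + (-0.0118·57.59)²) = √(0.000124 + 0.461805) = 0.6797 km
D: √((-0.0023·111.32)² + (-0.0076·57.59)²) = √(0.065554 + 0.191567) = 0.5071 km
E: √((-0.0077·111.32)² + (0.0023·57.59)²) = √(0.734730 + 0.017545) = 0.8673 km
Sorted: D (0.5071 km) < C (0.6797 km) < E (0.8673 km) < B (1.1379 km) < …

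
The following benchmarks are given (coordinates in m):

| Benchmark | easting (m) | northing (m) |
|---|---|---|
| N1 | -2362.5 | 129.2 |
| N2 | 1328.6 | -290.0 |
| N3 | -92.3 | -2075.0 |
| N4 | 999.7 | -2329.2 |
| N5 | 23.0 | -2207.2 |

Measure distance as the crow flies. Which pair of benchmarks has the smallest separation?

Pairwise distances:
N3–N5: 175.4 m
N4–N5: 984.3 m
N3–N4: 1121.2 m
N2–N4: 2065.6 m
N2–N3: 2281.5 m
N2–N5: 2319.5 m
N1–N3: 3164.2 m
N1–N5: 3339.1 m
N1–N2: 3714.8 m
N1–N4: 4165.1 m
Closest pair: N3–N5 at 175.4 m.

N3 and N5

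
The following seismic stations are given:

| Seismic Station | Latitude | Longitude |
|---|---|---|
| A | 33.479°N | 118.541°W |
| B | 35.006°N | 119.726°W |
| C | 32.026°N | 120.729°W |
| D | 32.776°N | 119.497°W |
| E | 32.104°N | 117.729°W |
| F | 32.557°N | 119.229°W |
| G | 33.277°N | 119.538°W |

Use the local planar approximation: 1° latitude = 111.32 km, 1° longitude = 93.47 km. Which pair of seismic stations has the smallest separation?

D and F

Pairwise distances:
A–B: √((1.527·111.32)² + (-1.185·93.47)²) = √(28895.11781 + 12268.20957) = 202.887 km
A–C: √((-1.453·111.32)² + (-2.188·93.47)²) = √(26162.40256 + 41825.30539) = 260.745 km
A–D: √((-0.703·111.32)² + (-0.956·93.47)²) = √(6124.30830 + 7984.73064) = 118.781 km
A–E: √((-1.375·111.32)² + (0.812·93.47)²) = √(23428.89423 + 5760.45176) = 170.849 km
A–F: √((-0.922·111.32)² + (-0.688·93.47)²) = √(10534.36198 + 4135.43655) = 121.119 km
A–G: √((-0.202·111.32)² + (-0.997·93.47)²) = √(505.64898 + 8684.29968) = 95.864 km
B–C: √((-2.980·111.32)² + (-1.003·93.47)²) = √(110047.18137 + 8789.13938) = 344.726 km
B–D: √((-2.230·111.32)² + (0.229·93.47)²) = √(61624.88494 + 458.15819) = 249.165 km
B–E: √((-2.902·111.32)² + (1.997·93.47)²) = √(104361.71600 + 34841.80254) = 373.100 km
B–F: √((-2.449·111.32)² + (0.497·93.47)²) = √(74323.12565 + 2158.02893) = 276.552 km
B–G: √((-1.729·111.32)² + (0.188·93.47)²) = √(37045.57857 + 308.78784) = 193.273 km
C–D: √((0.750·111.32)² + (1.232·93.47)²) = √(6970.58010 + 13260.68324) = 142.237 km
C–E: √((0.078·111.32)² + (3.000·93.47)²) = √(75.39379 + 78629.76810) = 280.544 km
C–F: √((0.531·111.32)² + (1.500·93.47)²) = √(3494.10086 + 19657.44202) = 152.156 km
C–G: √((1.251·111.32)² + (1.191·93.47)²) = √(19393.71525 + 12392.75912) = 178.288 km
D–E: √((-0.672·111.32)² + (1.768·93.47)²) = √(5596.09323 + 27309.20180) = 181.398 km
D–F: √((-0.219·111.32)² + (0.268·93.47)²) = √(594.33954 + 627.50050) = 34.955 km
D–G: √((0.501·111.32)² + (-0.041·93.47)²) = √(3110.44013 + 14.68629) = 55.903 km
E–F: √((0.453·111.32)² + (-1.500·93.47)²) = √(2542.97915 + 19657.44202) = 148.998 km
E–G: √((1.173·111.32)² + (-1.809·93.47)²) = √(17050.70810 + 28590.49135) = 213.638 km
F–G: √((0.720·111.32)² + (-0.309·93.47)²) = √(6424.08662 + 834.18321) = 85.195 km
Closest pair: D–F at 34.955 km.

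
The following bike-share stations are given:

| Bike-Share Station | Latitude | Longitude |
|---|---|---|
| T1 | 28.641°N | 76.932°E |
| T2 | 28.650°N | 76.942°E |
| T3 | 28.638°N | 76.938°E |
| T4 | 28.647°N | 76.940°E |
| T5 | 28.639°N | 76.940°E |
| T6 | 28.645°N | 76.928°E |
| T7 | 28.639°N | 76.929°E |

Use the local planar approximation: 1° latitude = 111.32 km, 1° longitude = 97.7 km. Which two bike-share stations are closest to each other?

Pairwise distances:
T1–T2: √((0.009·111.32)² + (0.010·97.7)²) = √(1.003764 + 0.954529) = 1.3994 km
T1–T3: √((-0.003·111.32)² + (0.006·97.7)²) = √(0.111529 + 0.343630) = 0.6747 km
T1–T4: √((0.006·111.32)² + (0.008·97.7)²) = √(0.446117 + 0.610899) = 1.0281 km
T1–T5: √((-0.002·111.32)² + (0.008·97.7)²) = √(0.049569 + 0.610899) = 0.8127 km
T1–T6: √((0.004·111.32)² + (-0.004·97.7)²) = √(0.198274 + 0.152725) = 0.5925 km
T1–T7: √((-0.002·111.32)² + (-0.003·97.7)²) = √(0.049569 + 0.085908) = 0.3681 km
T2–T3: √((-0.012·111.32)² + (-0.004·97.7)²) = √(1.784469 + 0.152725) = 1.3918 km
T2–T4: √((-0.003·111.32)² + (-0.002·97.7)²) = √(0.111529 + 0.038181) = 0.3869 km
T2–T5: √((-0.011·111.32)² + (-0.002·97.7)²) = √(1.499449 + 0.038181) = 1.2400 km
T2–T6: √((-0.005·111.32)² + (-0.014·97.7)²) = √(0.309804 + 1.870877) = 1.4767 km
T2–T7: √((-0.011·111.32)² + (-0.013·97.7)²) = √(1.499449 + 1.613154) = 1.7643 km
T3–T4: √((0.009·111.32)² + (0.002·97.7)²) = √(1.003764 + 0.038181) = 1.0208 km
T3–T5: √((0.001·111.32)² + (0.002·97.7)²) = √(0.012392 + 0.038181) = 0.2249 km
T3–T6: √((0.007·111.32)² + (-0.010·97.7)²) = √(0.607215 + 0.954529) = 1.2497 km
T3–T7: √((0.001·111.32)² + (-0.009·97.7)²) = √(0.012392 + 0.773168) = 0.8863 km
T4–T5: √((-0.008·111.32)² + (0.000·97.7)²) = √(0.793097 + 0.000000) = 0.8906 km
T4–T6: √((-0.002·111.32)² + (-0.012·97.7)²) = √(0.049569 + 1.374522) = 1.1934 km
T4–T7: √((-0.008·111.32)² + (-0.011·97.7)²) = √(0.793097 + 1.154980) = 1.3957 km
T5–T6: √((0.006·111.32)² + (-0.012·97.7)²) = √(0.446117 + 1.374522) = 1.3493 km
T5–T7: √((0.000·111.32)² + (-0.011·97.7)²) = √(0.000000 + 1.154980) = 1.0747 km
T6–T7: √((-0.006·111.32)² + (0.001·97.7)²) = √(0.446117 + 0.009545) = 0.6750 km
Closest pair: T3–T5 at 0.2249 km.

T3 and T5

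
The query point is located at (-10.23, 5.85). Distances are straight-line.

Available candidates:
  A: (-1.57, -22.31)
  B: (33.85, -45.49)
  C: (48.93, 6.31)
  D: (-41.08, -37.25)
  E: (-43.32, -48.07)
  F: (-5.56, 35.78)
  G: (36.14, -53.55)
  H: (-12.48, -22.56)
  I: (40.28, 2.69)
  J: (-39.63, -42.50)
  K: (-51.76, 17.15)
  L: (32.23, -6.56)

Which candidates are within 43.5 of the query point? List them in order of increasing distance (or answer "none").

H, A, F, K

Distances from (-10.23, 5.85):
A: √((8.66)² + (-28.16)²) = √(74.9956 + 792.9856) = 29.46
B: √((44.08)² + (-51.34)²) = √(1943.0464 + 2635.7956) = 67.67
C: √((59.16)² + (0.46)²) = √(3499.9056 + 0.2116) = 59.16
D: √((-30.85)² + (-43.10)²) = √(951.7225 + 1857.6100) = 53.00
E: √((-33.09)² + (-53.92)²) = √(1094.9481 + 2907.3664) = 63.26
F: √((4.67)² + (29.93)²) = √(21.8089 + 895.8049) = 30.29
G: √((46.37)² + (-59.40)²) = √(2150.1769 + 3528.3600) = 75.36
H: √((-2.25)² + (-28.41)²) = √(5.0625 + 807.1281) = 28.50
I: √((50.51)² + (-3.16)²) = √(2551.2601 + 9.9856) = 50.61
J: √((-29.40)² + (-48.35)²) = √(864.3600 + 2337.7225) = 56.59
K: √((-41.53)² + (11.30)²) = √(1724.7409 + 127.6900) = 43.04
L: √((42.46)² + (-12.41)²) = √(1802.8516 + 154.0081) = 44.24
Threshold 43.5: H (28.50), A (29.46), F (30.29), K (43.04) are within range.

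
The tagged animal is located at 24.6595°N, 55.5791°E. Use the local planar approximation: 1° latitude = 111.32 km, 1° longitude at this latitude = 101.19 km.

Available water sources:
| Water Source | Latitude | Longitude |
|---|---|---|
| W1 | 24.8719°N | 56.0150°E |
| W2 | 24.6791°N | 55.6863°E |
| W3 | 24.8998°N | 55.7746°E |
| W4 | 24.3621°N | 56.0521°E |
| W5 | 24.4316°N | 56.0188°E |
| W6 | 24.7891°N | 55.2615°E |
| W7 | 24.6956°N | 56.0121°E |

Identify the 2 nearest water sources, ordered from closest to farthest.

W2, W3

Distances from 24.6595°N, 55.5791°E:
W1: √((0.2124·111.32)² + (0.4359·101.19)²) = √(559.056138 + 1945.579268) = 50.0463 km
W2: √((0.0196·111.32)² + (0.1072·101.19)²) = √(4.760565 + 117.669732) = 11.0648 km
W3: √((0.2403·111.32)² + (0.1955·101.19)²) = √(715.572986 + 391.353043) = 33.2705 km
W4: √((-0.2974·111.32)² + (0.4730·101.19)²) = √(1096.044845 + 2290.854325) = 58.1971 km
W5: √((-0.2279·111.32)² + (0.4397·101.19)²) = √(643.628173 + 1979.648673) = 51.2179 km
W6: √((0.1296·111.32)² + (-0.3176·101.19)²) = √(208.140406 + 1032.847445) = 35.2277 km
W7: √((0.0361·111.32)² + (0.4330·101.19)²) = √(16.149564 + 1919.777885) = 43.9992 km
Sorted: W2 (11.0648 km) < W3 (33.2705 km) < W6 (35.2277 km) < W7 (43.9992 km) < …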